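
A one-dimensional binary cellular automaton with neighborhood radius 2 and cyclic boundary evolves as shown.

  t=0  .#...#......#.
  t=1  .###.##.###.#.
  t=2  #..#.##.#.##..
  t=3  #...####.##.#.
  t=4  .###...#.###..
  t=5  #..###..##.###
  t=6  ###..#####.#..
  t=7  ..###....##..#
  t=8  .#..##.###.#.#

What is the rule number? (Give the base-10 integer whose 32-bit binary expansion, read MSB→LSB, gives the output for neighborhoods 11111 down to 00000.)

  [31] ##### => .  t=6,i=7
  [30] ####. => .  t=3,i=6
  [29] ###.# => #  t=1,i=3
  [28] ###.. => #  t=4,i=3
  [27] ##.## => .  t=1,i=4
  [26] ##.#. => #  t=1,i=11
  [25] ##..# => #  t=2,i=12
  [24] ##... => #  t=4,i=4
  [23] #.### => #  t=1,i=8
  [22] #.##. => #  t=1,i=5
  [21] #.#.# => .  t=2,i=8
  [20] #.#.. => .  t=1,i=12
  [19] #..## => #  t=1,i=0
  [18] #..#. => .  t=0,i=0
  [17] #...# => #  t=0,i=3
  [16] #.... => .  t=0,i=7
  [15] .#### => .  t=3,i=5
  [14] .###. => .  t=1,i=2
  [13] .##.# => #  t=1,i=6
  [12] .##.. => .  t=2,i=11
  [11] .#.## => #  t=2,i=4
  [10] .#.#. => .  t=3,i=13
  [9] .#..# => .  t=0,i=13
  [8] .#... => #  t=0,i=2
  [7] ..### => .  t=1,i=1
  [6] ..##. => #  t=5,i=8
  [5] ..#.# => .  t=2,i=3
  [4] ..#.. => #  t=0,i=1
  [3] ...## => #  t=3,i=3
  [2] ...#. => .  t=0,i=4
  [1] ....# => #  t=0,i=10
  [0] ..... => #  t=0,i=8
  bits 00110111110010100010100101011011 = 935995739

935995739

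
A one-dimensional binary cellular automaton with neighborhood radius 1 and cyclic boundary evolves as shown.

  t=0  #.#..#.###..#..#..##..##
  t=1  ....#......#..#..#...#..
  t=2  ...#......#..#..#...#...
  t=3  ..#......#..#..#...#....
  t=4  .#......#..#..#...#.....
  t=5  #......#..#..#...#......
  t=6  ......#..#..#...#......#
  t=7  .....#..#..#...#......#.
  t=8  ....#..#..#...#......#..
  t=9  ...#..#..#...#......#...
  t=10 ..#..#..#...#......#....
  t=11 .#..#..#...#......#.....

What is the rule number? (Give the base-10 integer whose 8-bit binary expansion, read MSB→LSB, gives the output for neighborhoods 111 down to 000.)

2

  [7] ### => .  t=0,i=8
  [6] ##. => .  t=0,i=0
  [5] #.# => .  t=0,i=1
  [4] #.. => .  t=0,i=3
  [3] .## => .  t=0,i=7
  [2] .#. => .  t=0,i=2
  [1] ..# => #  t=0,i=4
  [0] ... => .  t=1,i=0
  bits 00000010 = 2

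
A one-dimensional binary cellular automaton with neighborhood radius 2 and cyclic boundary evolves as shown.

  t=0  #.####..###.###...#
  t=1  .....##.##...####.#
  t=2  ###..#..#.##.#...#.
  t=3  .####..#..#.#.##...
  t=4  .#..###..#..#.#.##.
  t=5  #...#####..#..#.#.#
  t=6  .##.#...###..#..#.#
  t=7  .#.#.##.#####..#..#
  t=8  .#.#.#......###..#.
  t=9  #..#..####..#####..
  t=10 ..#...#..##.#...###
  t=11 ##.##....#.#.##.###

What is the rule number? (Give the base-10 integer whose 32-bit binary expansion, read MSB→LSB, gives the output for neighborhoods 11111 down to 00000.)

  #####|.  b31=0 t=5,i=6
  ####.|.  b30=0 t=0,i=4
  ###.#|.  b29=0 t=0,i=10
  ###..|#  b28=1 t=0,i=5
  ##.##|.  b27=0 t=0,i=1
  ##.#.|#  b26=1 t=1,i=17
  ##..#|#  b25=1 t=0,i=6
  ##...|#  b24=1 t=0,i=15
  #.###|.  b23=0 t=0,i=2
  #.##.|#  b22=1 t=1,i=8
  #.#.#|#  b21=1 t=3,i=12
  #.#..|.  b20=0 t=1,i=18
  #..##|.  b19=0 t=0,i=7
  #..#.|#  b18=1 t=2,i=4
  #...#|#  b17=1 t=0,i=16
  #....|#  b16=1 t=1,i=1
  .####|.  b15=0 t=0,i=3
  .###.|#  b14=1 t=0,i=9
  .##.#|.  b13=0 t=0,i=0
  .##..|.  b12=0 t=1,i=9
  .#.##|.  b11=0 t=2,i=9
  .#.#.|.  b10=0 t=3,i=11
  .#..#|.  b9=0 t=2,i=6
  .#...|#  b8=1 t=1,i=0
  ..###|#  b7=1 t=0,i=8
  ..##.|#  b6=1 t=0,i=18
  ..#.#|.  b5=0 t=2,i=8
  ..#..|.  b4=0 t=2,i=5
  ...##|.  b3=0 t=0,i=17
  ...#.|.  b2=0 t=2,i=16
  ....#|.  b1=0 t=1,i=3
  .....|#  b0=1 t=1,i=2
  bits 00010111011001110100000111000001 = 392643009

392643009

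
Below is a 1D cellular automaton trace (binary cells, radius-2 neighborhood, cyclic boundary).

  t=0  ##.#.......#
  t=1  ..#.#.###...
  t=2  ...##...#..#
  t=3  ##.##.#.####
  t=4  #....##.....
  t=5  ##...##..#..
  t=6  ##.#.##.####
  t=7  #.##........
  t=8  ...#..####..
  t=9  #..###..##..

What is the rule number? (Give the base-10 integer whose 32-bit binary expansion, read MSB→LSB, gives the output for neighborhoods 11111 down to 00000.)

  ##### -> .   bit 31 = 0  t=3,i=10
  ####. -> #   bit 30 = 1  t=3,i=0
  ###.# -> .   bit 29 = 0  t=0,i=1
  ###.. -> #   bit 28 = 1  t=1,i=8
  ##.## -> .   bit 27 = 0  t=3,i=2
  ##.#. -> #   bit 26 = 1  t=0,i=2
  ##..# -> .   bit 25 = 0  t=5,i=7
  ##... -> .   bit 24 = 0  t=1,i=9
  #.### -> .   bit 23 = 0  t=1,i=6
  #.##. -> .   bit 22 = 0  t=3,i=3
  #.#.# -> #   bit 21 = 1  t=1,i=4
  #.#.. -> .   bit 20 = 0  t=0,i=3
  #..## -> #   bit 19 = 1  t=5,i=11
  #..#. -> #   bit 18 = 1  t=2,i=10
  #...# -> #   bit 17 = 1  t=2,i=1
  #.... -> .   bit 16 = 0  t=0,i=5
  .#### -> .   bit 15 = 0  t=3,i=9
  .###. -> .   bit 14 = 0  t=0,i=0
  .##.# -> .   bit 13 = 0  t=3,i=4
  .##.. -> #   bit 12 = 1  t=2,i=4
  .#.## -> .   bit 11 = 0  t=1,i=5
  .#.#. -> #   bit 10 = 1  t=1,i=3
  .#..# -> #   bit 9 = 1  t=2,i=9
  .#... -> #   bit 8 = 1  t=0,i=4
  ..### -> .   bit 7 = 0  t=0,i=11
  ..##. -> #   bit 6 = 1  t=2,i=3
  ..#.# -> .   bit 5 = 0  t=1,i=2
  ..#.. -> #   bit 4 = 1  t=2,i=8
  ...## -> .   bit 3 = 0  t=0,i=10
  ...#. -> .   bit 2 = 0  t=1,i=1
  ....# -> .   bit 1 = 0  t=0,i=9
  ..... -> #   bit 0 = 1  t=0,i=6
  bits 01010100001011100001011101010001 = 1412306769

1412306769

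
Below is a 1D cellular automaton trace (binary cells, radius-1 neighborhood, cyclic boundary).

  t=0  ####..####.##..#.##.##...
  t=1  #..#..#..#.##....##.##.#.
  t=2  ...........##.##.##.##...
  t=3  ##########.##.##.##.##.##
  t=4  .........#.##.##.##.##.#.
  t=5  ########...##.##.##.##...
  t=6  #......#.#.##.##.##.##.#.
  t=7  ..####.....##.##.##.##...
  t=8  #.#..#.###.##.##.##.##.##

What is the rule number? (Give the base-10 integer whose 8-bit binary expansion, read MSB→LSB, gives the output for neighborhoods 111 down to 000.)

73

  nb ###: next=.  (t=0,i=1, bit7=0)
  nb ##.: next=#  (t=0,i=3, bit6=1)
  nb #.#: next=.  (t=0,i=10, bit5=0)
  nb #..: next=.  (t=0,i=4, bit4=0)
  nb .##: next=#  (t=0,i=0, bit3=1)
  nb .#.: next=.  (t=0,i=15, bit2=0)
  nb ..#: next=.  (t=0,i=5, bit1=0)
  nb ...: next=#  (t=0,i=23, bit0=1)
  bits 01001001 = 73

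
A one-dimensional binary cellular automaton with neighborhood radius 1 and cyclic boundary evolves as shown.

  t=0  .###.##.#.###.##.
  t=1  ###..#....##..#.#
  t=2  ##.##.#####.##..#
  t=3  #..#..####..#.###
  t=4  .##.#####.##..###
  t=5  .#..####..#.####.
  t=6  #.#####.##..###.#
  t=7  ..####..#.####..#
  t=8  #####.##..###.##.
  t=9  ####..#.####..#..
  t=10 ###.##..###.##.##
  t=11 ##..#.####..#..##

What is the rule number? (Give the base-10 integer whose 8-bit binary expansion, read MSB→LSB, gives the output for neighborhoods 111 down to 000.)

  nb ###: next=#  (t=0,i=2, bit7=1)
  nb ##.: next=.  (t=0,i=3, bit6=0)
  nb #.#: next=.  (t=0,i=4, bit5=0)
  nb #..: next=#  (t=0,i=16, bit4=1)
  nb .##: next=#  (t=0,i=1, bit3=1)
  nb .#.: next=.  (t=0,i=8, bit2=0)
  nb ..#: next=#  (t=0,i=0, bit1=1)
  nb ...: next=#  (t=1,i=7, bit0=1)
  bits 10011011 = 155

155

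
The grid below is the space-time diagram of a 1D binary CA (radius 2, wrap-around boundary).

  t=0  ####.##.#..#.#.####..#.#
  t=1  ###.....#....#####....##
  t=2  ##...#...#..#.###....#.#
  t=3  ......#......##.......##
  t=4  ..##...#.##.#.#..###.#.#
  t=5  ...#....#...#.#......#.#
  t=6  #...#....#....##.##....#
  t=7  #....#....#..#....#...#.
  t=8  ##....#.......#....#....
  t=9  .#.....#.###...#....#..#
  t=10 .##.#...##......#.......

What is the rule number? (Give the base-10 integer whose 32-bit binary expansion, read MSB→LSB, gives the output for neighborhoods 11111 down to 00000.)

3232798985

  nb #####: next=#  (t=0,i=1, bit31=1)
  nb ####.: next=#  (t=0,i=2, bit30=1)
  nb ###.#: next=.  (t=0,i=3, bit29=0)
  nb ###..: next=.  (t=0,i=18, bit28=0)
  nb ##.##: next=.  (t=0,i=4, bit27=0)
  nb ##.#.: next=.  (t=0,i=7, bit26=0)
  nb ##..#: next=.  (t=0,i=19, bit25=0)
  nb ##...: next=.  (t=1,i=3, bit24=0)
  nb #.###: next=#  (t=0,i=15, bit23=1)
  nb #.##.: next=.  (t=0,i=5, bit22=0)
  nb #.#.#: next=#  (t=0,i=13, bit21=1)
  nb #.#..: next=#  (t=0,i=8, bit20=1)
  nb #..##: next=.  (t=4,i=1, bit19=0)
  nb #..#.: next=.  (t=0,i=10, bit18=0)
  nb #...#: next=.  (t=2,i=3, bit17=0)
  nb #....: next=.  (t=1,i=4, bit16=0)
  nb .####: next=#  (t=0,i=0, bit15=1)
  nb .###.: next=.  (t=2,i=0, bit14=0)
  nb .##.#: next=.  (t=0,i=6, bit13=0)
  nb .##..: next=#  (t=3,i=14, bit12=1)
  nb .#.##: next=#  (t=0,i=14, bit11=1)
  nb .#.#.: next=.  (t=0,i=12, bit10=0)
  nb .#..#: next=.  (t=0,i=9, bit9=0)
  nb .#...: next=#  (t=1,i=9, bit8=1)
  nb ..###: next=.  (t=1,i=13, bit7=0)
  nb ..##.: next=.  (t=3,i=13, bit6=0)
  nb ..#.#: next=.  (t=0,i=11, bit5=0)
  nb ..#..: next=.  (t=1,i=8, bit4=0)
  nb ...##: next=#  (t=1,i=12, bit3=1)
  nb ...#.: next=.  (t=1,i=7, bit2=0)
  nb ....#: next=.  (t=1,i=6, bit1=0)
  nb .....: next=#  (t=1,i=5, bit0=1)
  bits 11000000101100001001100100001001 = 3232798985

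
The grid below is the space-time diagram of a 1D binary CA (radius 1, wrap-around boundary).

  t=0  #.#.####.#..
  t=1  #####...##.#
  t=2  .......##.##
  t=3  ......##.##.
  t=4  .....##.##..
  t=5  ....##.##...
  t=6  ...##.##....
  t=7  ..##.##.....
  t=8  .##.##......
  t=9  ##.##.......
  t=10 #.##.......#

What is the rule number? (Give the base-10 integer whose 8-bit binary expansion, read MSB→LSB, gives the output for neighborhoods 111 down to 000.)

46

  [7] ### => .  t=0,i=5
  [6] ##. => .  t=0,i=7
  [5] #.# => #  t=0,i=1
  [4] #.. => .  t=0,i=10
  [3] .## => #  t=0,i=4
  [2] .#. => #  t=0,i=0
  [1] ..# => #  t=0,i=11
  [0] ... => .  t=1,i=6
  bits 00101110 = 46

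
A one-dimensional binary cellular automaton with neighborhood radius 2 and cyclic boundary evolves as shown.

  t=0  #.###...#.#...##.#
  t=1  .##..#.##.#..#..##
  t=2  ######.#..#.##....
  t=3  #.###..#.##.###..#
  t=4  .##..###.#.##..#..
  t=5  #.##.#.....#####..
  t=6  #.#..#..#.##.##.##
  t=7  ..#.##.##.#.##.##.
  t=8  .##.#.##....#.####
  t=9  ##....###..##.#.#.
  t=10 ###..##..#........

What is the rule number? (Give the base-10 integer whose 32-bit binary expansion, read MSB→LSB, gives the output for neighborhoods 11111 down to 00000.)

  [31] ##### => #  t=2,i=2
  [30] ####. => #  t=2,i=4
  [29] ###.# => .  t=2,i=5
  [28] ###.. => .  t=0,i=4
  [27] ##.## => #  t=0,i=1
  [26] ##.#. => .  t=1,i=9
  [25] ##..# => #  t=1,i=3
  [24] ##... => #  t=0,i=5
  [23] #.### => #  t=0,i=2
  [22] #.##. => #  t=0,i=17
  [21] #.#.# => .  t=4,i=9
  [20] #.#.. => #  t=0,i=10
  [19] #..## => .  t=1,i=15
  [18] #..#. => #  t=1,i=4
  [17] #...# => .  t=0,i=6
  [16] #.... => .  t=2,i=15
  [15] .#### => .  t=2,i=1
  [14] .###. => .  t=0,i=3
  [13] .##.# => .  t=0,i=0
  [12] .##.. => #  t=1,i=2
  [11] .#.## => .  t=1,i=6
  [10] .#.#. => .  t=0,i=9
  [9] .#..# => .  t=1,i=11
  [8] .#... => .  t=0,i=11
  [7] ..### => #  t=2,i=0
  [6] ..##. => .  t=0,i=14
  [5] ..#.# => #  t=0,i=8
  [4] ..#.. => #  t=1,i=13
  [3] ...## => #  t=0,i=13
  [2] ...#. => #  t=0,i=7
  [1] ....# => .  t=2,i=16
  [0] ..... => #  t=5,i=8
  bits 11001011110101000001000010111101 = 3419672765

3419672765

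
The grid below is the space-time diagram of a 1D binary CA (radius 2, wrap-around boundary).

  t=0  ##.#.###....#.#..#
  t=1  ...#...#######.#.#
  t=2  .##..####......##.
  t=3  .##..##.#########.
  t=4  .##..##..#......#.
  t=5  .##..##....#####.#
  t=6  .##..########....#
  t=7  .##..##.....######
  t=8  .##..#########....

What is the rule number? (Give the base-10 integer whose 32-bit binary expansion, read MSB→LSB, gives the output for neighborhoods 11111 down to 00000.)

  [31] ##### => .  t=1,i=9
  [30] ####. => .  t=1,i=12
  [29] ###.# => .  t=0,i=1
  [28] ###.. => #  t=0,i=7
  [27] ##.## => .  t=3,i=7
  [26] ##.#. => .  t=0,i=2
  [25] ##..# => .  t=2,i=3
  [24] ##... => #  t=0,i=8
  [23] #.### => .  t=0,i=5
  [22] #.##. => #  t=5,i=1
  [21] #.#.# => #  t=0,i=3
  [20] #.#.. => .  t=0,i=14
  [19] #..## => .  t=0,i=16
  [18] #..#. => .  t=4,i=8
  [17] #...# => #  t=1,i=1
  [16] #.... => #  t=0,i=9
  [15] .#### => #  t=1,i=8
  [14] .###. => .  t=0,i=0
  [13] .##.# => #  t=3,i=6
  [12] .##.. => #  t=2,i=2
  [11] .#.## => .  t=0,i=4
  [10] .#.#. => #  t=0,i=13
  [9] .#..# => #  t=0,i=15
  [8] .#... => .  t=1,i=0
  [7] ..### => #  t=0,i=17
  [6] ..##. => #  t=2,i=1
  [5] ..#.# => #  t=0,i=12
  [4] ..#.. => .  t=1,i=3
  [3] ...## => #  t=1,i=6
  [2] ...#. => #  t=0,i=11
  [1] ....# => #  t=0,i=10
  [0] ..... => #  t=2,i=11
  bits 00010001011000111011011011101111 = 291747567

291747567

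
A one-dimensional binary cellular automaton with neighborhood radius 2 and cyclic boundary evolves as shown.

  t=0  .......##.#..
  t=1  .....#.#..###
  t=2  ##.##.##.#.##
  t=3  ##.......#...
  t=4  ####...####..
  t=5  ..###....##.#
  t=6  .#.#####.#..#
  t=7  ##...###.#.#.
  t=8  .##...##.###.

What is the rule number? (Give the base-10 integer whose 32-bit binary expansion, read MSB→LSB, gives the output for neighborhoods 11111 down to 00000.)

4047328598

  [31] ##### => #  t=6,i=5
  [30] ####. => #  t=2,i=0
  [29] ###.# => #  t=2,i=1
  [28] ###.. => #  t=1,i=12
  [27] ##.## => .  t=2,i=2
  [26] ##.#. => .  t=0,i=9
  [25] ##..# => .  t=4,i=11
  [24] ##... => #  t=1,i=0
  [23] #.### => .  t=2,i=11
  [22] #.##. => .  t=2,i=3
  [21] #.#.# => #  t=2,i=9
  [20] #.#.. => #  t=0,i=10
  [19] #..## => #  t=1,i=9
  [18] #..#. => #  t=6,i=11
  [17] #...# => .  t=3,i=11
  [16] #.... => #  t=0,i=12
  [15] .#### => .  t=2,i=12
  [14] .###. => #  t=1,i=11
  [13] .##.# => .  t=0,i=8
  [12] .##.. => #  t=3,i=1
  [11] .#.## => .  t=2,i=10
  [10] .#.#. => #  t=1,i=6
  [9] .#..# => .  t=1,i=8
  [8] .#... => #  t=0,i=11
  [7] ..### => .  t=1,i=10
  [6] ..##. => #  t=0,i=7
  [5] ..#.# => .  t=1,i=5
  [4] ..#.. => #  t=3,i=9
  [3] ...## => .  t=0,i=6
  [2] ...#. => #  t=1,i=4
  [1] ....# => #  t=0,i=5
  [0] ..... => .  t=0,i=0
  bits 11110001001111010101010101010110 = 4047328598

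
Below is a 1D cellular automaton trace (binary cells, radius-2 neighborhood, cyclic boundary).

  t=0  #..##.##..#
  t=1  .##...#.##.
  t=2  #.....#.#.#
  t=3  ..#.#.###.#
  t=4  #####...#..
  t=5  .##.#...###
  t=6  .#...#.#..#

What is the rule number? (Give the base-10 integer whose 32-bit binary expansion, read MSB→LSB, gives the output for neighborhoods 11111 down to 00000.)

  [31] ##### => #  t=4,i=2
  [30] ####. => .  t=4,i=3
  [29] ###.# => #  t=3,i=8
  [28] ###.. => #  t=4,i=4
  [27] ##.## => .  t=0,i=5
  [26] ##.#. => .  t=3,i=9
  [25] ##..# => #  t=0,i=1
  [24] ##... => .  t=1,i=3
  [23] #.### => .  t=3,i=6
  [22] #.##. => #  t=0,i=6
  [21] #.#.# => #  t=2,i=8
  [20] #.#.. => .  t=3,i=10
  [19] #..## => #  t=0,i=2
  [18] #..#. => #  t=3,i=1
  [17] #...# => .  t=1,i=4
  [16] #.... => #  t=2,i=2
  [15] .#### => #  t=4,i=1
  [14] .###. => .  t=3,i=7
  [13] .##.# => .  t=0,i=4
  [12] .##.. => .  t=0,i=0
  [11] .#.## => .  t=1,i=7
  [10] .#.#. => #  t=2,i=7
  [9] .#..# => #  t=3,i=0
  [8] .#... => #  t=5,i=5
  [7] ..### => .  t=4,i=0
  [6] ..##. => .  t=0,i=3
  [5] ..#.# => #  t=1,i=6
  [4] ..#.. => #  t=4,i=8
  [3] ...## => #  t=5,i=7
  [2] ...#. => .  t=1,i=5
  [1] ....# => #  t=2,i=4
  [0] ..... => .  t=2,i=3
  bits 10110010011011011000011100111010 = 2993522490

2993522490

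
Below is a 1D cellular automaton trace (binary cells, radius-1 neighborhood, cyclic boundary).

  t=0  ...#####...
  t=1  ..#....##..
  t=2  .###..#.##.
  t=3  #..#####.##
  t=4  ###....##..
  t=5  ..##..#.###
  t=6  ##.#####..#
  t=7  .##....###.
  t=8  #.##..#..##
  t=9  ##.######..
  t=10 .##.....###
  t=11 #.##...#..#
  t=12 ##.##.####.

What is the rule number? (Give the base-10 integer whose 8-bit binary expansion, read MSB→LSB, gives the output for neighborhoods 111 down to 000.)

118

  ###|.  b7=0 t=0,i=4
  ##.|#  b6=1 t=0,i=7
  #.#|#  b5=1 t=2,i=7
  #..|#  b4=1 t=0,i=8
  .##|.  b3=0 t=0,i=3
  .#.|#  b2=1 t=1,i=2
  ..#|#  b1=1 t=0,i=2
  ...|.  b0=0 t=0,i=0
  bits 01110110 = 118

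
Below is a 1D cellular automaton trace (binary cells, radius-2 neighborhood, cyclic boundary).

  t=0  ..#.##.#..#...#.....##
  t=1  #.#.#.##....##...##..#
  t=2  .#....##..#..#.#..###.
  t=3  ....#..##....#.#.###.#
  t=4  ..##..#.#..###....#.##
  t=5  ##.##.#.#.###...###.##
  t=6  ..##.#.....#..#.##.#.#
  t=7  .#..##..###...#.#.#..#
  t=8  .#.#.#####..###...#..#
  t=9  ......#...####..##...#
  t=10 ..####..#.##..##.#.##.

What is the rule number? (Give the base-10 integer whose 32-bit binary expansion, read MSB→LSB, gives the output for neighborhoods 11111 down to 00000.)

240832679

  [31] ##### => .  t=8,i=7
  [30] ####. => .  t=5,i=0
  [29] ###.# => .  t=3,i=19
  [28] ###.. => .  t=2,i=20
  [27] ##.## => #  t=5,i=2
  [26] ##.#. => #  t=0,i=6
  [25] ##..# => #  t=0,i=0
  [24] ##... => .  t=1,i=8
  [23] #.### => .  t=3,i=17
  [22] #.##. => #  t=0,i=4
  [21] #.#.# => .  t=1,i=2
  [20] #.#.. => #  t=0,i=7
  [19] #..## => #  t=1,i=20
  [18] #..#. => .  t=0,i=1
  [17] #...# => #  t=0,i=12
  [16] #.... => .  t=0,i=16
  [15] .#### => #  t=5,i=21
  [14] .###. => #  t=2,i=19
  [13] .##.# => .  t=0,i=5
  [12] .##.. => #  t=0,i=21
  [11] .#.## => .  t=0,i=3
  [10] .#.#. => .  t=1,i=3
  [9] .#..# => .  t=0,i=8
  [8] .#... => .  t=0,i=11
  [7] ..### => #  t=2,i=18
  [6] ..##. => .  t=0,i=20
  [5] ..#.# => #  t=0,i=2
  [4] ..#.. => .  t=0,i=10
  [3] ...## => .  t=0,i=19
  [2] ...#. => #  t=0,i=13
  [1] ....# => #  t=0,i=18
  [0] ..... => #  t=0,i=17
  bits 00001110010110101101000010100111 = 240832679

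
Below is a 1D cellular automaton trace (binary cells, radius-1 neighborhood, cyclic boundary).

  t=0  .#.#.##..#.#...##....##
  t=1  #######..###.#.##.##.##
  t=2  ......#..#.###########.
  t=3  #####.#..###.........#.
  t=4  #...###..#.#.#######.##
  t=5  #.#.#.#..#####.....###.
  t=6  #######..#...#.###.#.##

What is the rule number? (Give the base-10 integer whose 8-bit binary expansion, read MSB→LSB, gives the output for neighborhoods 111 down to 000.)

  ###|.  b7=0 t=1,i=0
  ##.|#  b6=1 t=0,i=6
  #.#|#  b5=1 t=0,i=0
  #..|.  b4=0 t=0,i=7
  .##|#  b3=1 t=0,i=5
  .#.|#  b2=1 t=0,i=1
  ..#|.  b1=0 t=0,i=8
  ...|#  b0=1 t=0,i=13
  bits 01101101 = 109

109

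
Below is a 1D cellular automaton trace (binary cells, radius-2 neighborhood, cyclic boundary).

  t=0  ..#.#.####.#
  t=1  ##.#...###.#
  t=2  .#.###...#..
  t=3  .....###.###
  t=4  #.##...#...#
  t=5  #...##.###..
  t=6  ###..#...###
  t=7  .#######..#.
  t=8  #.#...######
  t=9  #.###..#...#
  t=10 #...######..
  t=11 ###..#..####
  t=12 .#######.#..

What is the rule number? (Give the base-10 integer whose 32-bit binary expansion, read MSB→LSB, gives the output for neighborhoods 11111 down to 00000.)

1931388691

  [31] ##### => .  t=6,i=0
  [30] ####. => #  t=0,i=8
  [29] ###.# => #  t=0,i=9
  [28] ###.. => #  t=2,i=5
  [27] ##.## => .  t=1,i=10
  [26] ##.#. => .  t=0,i=10
  [25] ##..# => #  t=5,i=10
  [24] ##... => #  t=2,i=6
  [23] #.### => .  t=0,i=6
  [22] #.##. => .  t=4,i=2
  [21] #.#.# => .  t=0,i=4
  [20] #.#.. => #  t=0,i=11
  [19] #..## => #  t=7,i=0
  [18] #..#. => #  t=0,i=1
  [17] #...# => #  t=1,i=5
  [16] #.... => .  t=3,i=1
  [15] .#### => #  t=0,i=7
  [14] .###. => .  t=1,i=0
  [13] .##.# => #  t=4,i=0
  [12] .##.. => .  t=4,i=3
  [11] .#.## => .  t=0,i=5
  [10] .#.#. => #  t=0,i=3
  [9] .#..# => #  t=0,i=0
  [8] .#... => #  t=1,i=4
  [7] ..### => .  t=1,i=7
  [6] ..##. => .  t=4,i=11
  [5] ..#.# => .  t=0,i=2
  [4] ..#.. => #  t=2,i=9
  [3] ...## => .  t=1,i=6
  [2] ...#. => .  t=2,i=0
  [1] ....# => #  t=3,i=3
  [0] ..... => #  t=3,i=2
  bits 01110011000111101010011100010011 = 1931388691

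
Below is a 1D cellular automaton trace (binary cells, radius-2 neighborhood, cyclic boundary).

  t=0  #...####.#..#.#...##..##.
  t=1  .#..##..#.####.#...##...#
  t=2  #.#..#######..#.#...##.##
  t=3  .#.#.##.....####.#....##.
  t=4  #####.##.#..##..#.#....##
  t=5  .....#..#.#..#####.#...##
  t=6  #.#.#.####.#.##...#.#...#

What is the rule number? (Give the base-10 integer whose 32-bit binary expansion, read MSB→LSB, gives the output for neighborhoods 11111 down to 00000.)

  [31] ##### => .  t=2,i=7
  [30] ####. => .  t=0,i=6
  [29] ###.# => .  t=0,i=7
  [28] ###.. => .  t=2,i=11
  [27] ##.## => #  t=2,i=22
  [26] ##.#. => #  t=0,i=8
  [25] ##..# => #  t=0,i=20
  [24] ##... => #  t=1,i=21
  [23] #.### => #  t=1,i=10
  [22] #.##. => .  t=3,i=5
  [21] #.#.# => #  t=3,i=3
  [20] #.#.. => .  t=0,i=0
  [19] #..## => .  t=0,i=21
  [18] #..#. => #  t=0,i=11
  [17] #...# => .  t=0,i=2
  [16] #.... => .  t=3,i=8
  [15] .#### => #  t=0,i=5
  [14] .###. => .  t=2,i=24
  [13] .##.# => .  t=0,i=23
  [12] .##.. => #  t=0,i=19
  [11] .#.## => #  t=1,i=9
  [10] .#.#. => #  t=0,i=13
  [9] .#..# => #  t=0,i=10
  [8] .#... => #  t=0,i=1
  [7] ..### => #  t=0,i=4
  [6] ..##. => .  t=0,i=18
  [5] ..#.# => #  t=0,i=12
  [4] ..#.. => .  t=5,i=5
  [3] ...## => .  t=0,i=3
  [2] ...#. => #  t=1,i=23
  [1] ....# => .  t=3,i=10
  [0] ..... => #  t=3,i=9
  bits 00001111101001001001111110100101 = 262447013

262447013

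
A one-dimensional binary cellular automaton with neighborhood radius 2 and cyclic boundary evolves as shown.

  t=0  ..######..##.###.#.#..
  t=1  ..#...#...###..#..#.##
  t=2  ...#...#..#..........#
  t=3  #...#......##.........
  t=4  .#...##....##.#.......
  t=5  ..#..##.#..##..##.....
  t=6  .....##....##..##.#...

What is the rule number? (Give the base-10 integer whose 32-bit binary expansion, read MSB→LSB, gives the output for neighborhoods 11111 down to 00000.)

1744909760

  [31] ##### => .  t=0,i=4
  [30] ####. => #  t=0,i=6
  [29] ###.# => #  t=0,i=15
  [28] ###.. => .  t=0,i=7
  [27] ##.## => #  t=0,i=12
  [26] ##.#. => .  t=0,i=16
  [25] ##..# => .  t=0,i=8
  [24] ##... => .  t=3,i=13
  [23] #.### => .  t=0,i=13
  [22] #.##. => .  t=1,i=20
  [21] #.#.# => .  t=0,i=17
  [20] #.#.. => .  t=0,i=19
  [19] #..## => .  t=0,i=9
  [18] #..#. => .  t=1,i=1
  [17] #...# => .  t=1,i=4
  [16] #.... => #  t=0,i=21
  [15] .#### => .  t=0,i=3
  [14] .###. => .  t=0,i=14
  [13] .##.# => #  t=0,i=11
  [12] .##.. => #  t=1,i=21
  [11] .#.## => .  t=1,i=19
  [10] .#.#. => #  t=0,i=18
  [9] .#..# => .  t=1,i=16
  [8] .#... => #  t=0,i=20
  [7] ..### => #  t=0,i=2
  [6] ..##. => #  t=0,i=10
  [5] ..#.# => .  t=1,i=18
  [4] ..#.. => .  t=1,i=2
  [3] ...## => .  t=0,i=1
  [2] ...#. => .  t=1,i=5
  [1] ....# => .  t=0,i=0
  [0] ..... => .  t=2,i=13
  bits 01101000000000010011010111000000 = 1744909760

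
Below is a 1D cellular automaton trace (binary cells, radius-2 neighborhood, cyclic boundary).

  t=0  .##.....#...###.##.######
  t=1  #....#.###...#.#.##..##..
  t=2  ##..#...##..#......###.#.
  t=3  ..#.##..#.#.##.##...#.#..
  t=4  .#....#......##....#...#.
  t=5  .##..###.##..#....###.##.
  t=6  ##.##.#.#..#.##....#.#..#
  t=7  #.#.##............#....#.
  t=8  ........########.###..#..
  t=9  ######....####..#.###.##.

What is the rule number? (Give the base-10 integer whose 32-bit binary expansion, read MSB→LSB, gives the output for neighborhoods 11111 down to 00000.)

2651349333

  [31] ##### => #  t=0,i=21
  [30] ####. => .  t=0,i=23
  [29] ###.# => .  t=0,i=14
  [28] ###.. => #  t=1,i=9
  [27] ##.## => #  t=0,i=0
  [26] ##.#. => #  t=2,i=22
  [25] ##..# => #  t=1,i=19
  [24] ##... => .  t=0,i=3
  [23] #.### => .  t=0,i=19
  [22] #.##. => .  t=0,i=1
  [21] #.#.# => .  t=1,i=15
  [20] #.#.. => .  t=3,i=22
  [19] #..## => #  t=1,i=20
  [18] #..#. => .  t=1,i=24
  [17] #...# => .  t=0,i=10
  [16] #.... => .  t=0,i=4
  [15] .#### => .  t=0,i=20
  [14] .###. => #  t=0,i=13
  [13] .##.# => #  t=0,i=17
  [12] .##.. => .  t=0,i=2
  [11] .#.## => .  t=1,i=6
  [10] .#.#. => .  t=1,i=14
  [9] .#..# => .  t=4,i=24
  [8] .#... => #  t=0,i=9
  [7] ..### => .  t=0,i=12
  [6] ..##. => #  t=1,i=21
  [5] ..#.# => .  t=1,i=5
  [4] ..#.. => #  t=0,i=8
  [3] ...## => .  t=0,i=11
  [2] ...#. => #  t=0,i=7
  [1] ....# => .  t=0,i=6
  [0] ..... => #  t=0,i=5
  bits 10011110000010000110000101010101 = 2651349333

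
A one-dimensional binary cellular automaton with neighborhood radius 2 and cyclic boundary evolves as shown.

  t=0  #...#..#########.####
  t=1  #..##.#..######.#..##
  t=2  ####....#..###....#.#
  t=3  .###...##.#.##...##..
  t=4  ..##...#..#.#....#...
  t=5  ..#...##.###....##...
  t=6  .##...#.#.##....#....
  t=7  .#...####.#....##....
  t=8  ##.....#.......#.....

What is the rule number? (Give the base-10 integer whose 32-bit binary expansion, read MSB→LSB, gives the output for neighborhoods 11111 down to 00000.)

3664528500

  [31] ##### => #  t=0,i=9
  [30] ####. => #  t=0,i=14
  [29] ###.# => .  t=0,i=15
  [28] ###.. => #  t=0,i=0
  [27] ##.## => #  t=0,i=16
  [26] ##.#. => .  t=1,i=5
  [25] ##..# => #  t=1,i=1
  [24] ##... => .  t=0,i=1
  [23] #.### => .  t=0,i=17
  [22] #.##. => #  t=3,i=12
  [21] #.#.# => #  t=3,i=10
  [20] #.#.. => .  t=1,i=6
  [19] #..## => #  t=0,i=6
  [18] #..#. => #  t=4,i=9
  [17] #...# => .  t=0,i=2
  [16] #.... => .  t=2,i=5
  [15] .#### => .  t=0,i=8
  [14] .###. => #  t=1,i=20
  [13] .##.# => .  t=1,i=4
  [12] .##.. => .  t=3,i=13
  [11] .#.## => .  t=2,i=19
  [10] .#.#. => #  t=4,i=11
  [9] .#..# => .  t=0,i=5
  [8] .#... => .  t=4,i=13
  [7] ..### => .  t=0,i=7
  [6] ..##. => #  t=1,i=3
  [5] ..#.# => #  t=2,i=18
  [4] ..#.. => #  t=0,i=4
  [3] ...## => .  t=3,i=0
  [2] ...#. => #  t=0,i=3
  [1] ....# => .  t=2,i=6
  [0] ..... => .  t=4,i=20
  bits 11011010011011000100010001110100 = 3664528500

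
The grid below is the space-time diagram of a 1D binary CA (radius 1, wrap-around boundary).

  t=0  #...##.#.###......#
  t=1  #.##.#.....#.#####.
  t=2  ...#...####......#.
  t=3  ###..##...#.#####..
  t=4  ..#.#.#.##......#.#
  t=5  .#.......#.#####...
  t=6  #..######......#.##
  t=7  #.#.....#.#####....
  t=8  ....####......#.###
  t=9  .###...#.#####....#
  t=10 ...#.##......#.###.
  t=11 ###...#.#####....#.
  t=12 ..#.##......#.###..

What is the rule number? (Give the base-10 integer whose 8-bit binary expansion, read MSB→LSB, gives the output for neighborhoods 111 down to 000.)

  ###|.  b7=0 t=0,i=10
  ##.|#  b6=1 t=0,i=0
  #.#|.  b5=0 t=0,i=6
  #..|.  b4=0 t=0,i=1
  .##|.  b3=0 t=0,i=4
  .#.|.  b2=0 t=0,i=7
  ..#|#  b1=1 t=0,i=3
  ...|#  b0=1 t=0,i=2
  bits 01000011 = 67

67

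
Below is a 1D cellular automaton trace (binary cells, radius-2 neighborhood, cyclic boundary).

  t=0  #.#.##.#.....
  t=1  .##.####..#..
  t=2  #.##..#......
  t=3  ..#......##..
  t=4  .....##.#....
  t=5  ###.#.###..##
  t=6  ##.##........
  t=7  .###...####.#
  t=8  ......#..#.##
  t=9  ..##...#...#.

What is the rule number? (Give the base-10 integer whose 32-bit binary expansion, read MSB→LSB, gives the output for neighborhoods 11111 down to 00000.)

3429901833

  nb #####: next=#  (t=5,i=0, bit31=1)
  nb ####.: next=#  (t=1,i=6, bit30=1)
  nb ###.#: next=.  (t=5,i=2, bit29=0)
  nb ###..: next=.  (t=1,i=7, bit28=0)
  nb ##.##: next=#  (t=1,i=3, bit27=1)
  nb ##.#.: next=#  (t=0,i=6, bit26=1)
  nb ##..#: next=.  (t=1,i=8, bit25=0)
  nb ##...: next=.  (t=3,i=11, bit24=0)
  nb #.###: next=.  (t=1,i=4, bit23=0)
  nb #.##.: next=#  (t=0,i=4, bit22=1)
  nb #.#.#: next=#  (t=0,i=2, bit21=1)
  nb #.#..: next=#  (t=0,i=7, bit20=1)
  nb #..##: next=.  (t=5,i=10, bit19=0)
  nb #..#.: next=.  (t=1,i=9, bit18=0)
  nb #...#: next=.  (t=1,i=12, bit17=0)
  nb #....: next=.  (t=0,i=9, bit16=0)
  nb .####: next=.  (t=1,i=5, bit15=0)
  nb .###.: next=.  (t=5,i=7, bit14=0)
  nb .##.#: next=#  (t=0,i=5, bit13=1)
  nb .##..: next=.  (t=2,i=3, bit12=0)
  nb .#.##: next=.  (t=0,i=3, bit11=0)
  nb .#.#.: next=#  (t=0,i=1, bit10=1)
  nb .#..#: next=#  (t=8,i=7, bit9=1)
  nb .#...: next=.  (t=0,i=8, bit8=0)
  nb ..###: next=.  (t=5,i=11, bit7=0)
  nb ..##.: next=.  (t=1,i=1, bit6=0)
  nb ..#.#: next=.  (t=0,i=0, bit5=0)
  nb ..#..: next=.  (t=1,i=10, bit4=0)
  nb ...##: next=#  (t=1,i=0, bit3=1)
  nb ...#.: next=.  (t=0,i=12, bit2=0)
  nb ....#: next=.  (t=0,i=11, bit1=0)
  nb .....: next=#  (t=0,i=10, bit0=1)
  bits 11001100011100000010011000001001 = 3429901833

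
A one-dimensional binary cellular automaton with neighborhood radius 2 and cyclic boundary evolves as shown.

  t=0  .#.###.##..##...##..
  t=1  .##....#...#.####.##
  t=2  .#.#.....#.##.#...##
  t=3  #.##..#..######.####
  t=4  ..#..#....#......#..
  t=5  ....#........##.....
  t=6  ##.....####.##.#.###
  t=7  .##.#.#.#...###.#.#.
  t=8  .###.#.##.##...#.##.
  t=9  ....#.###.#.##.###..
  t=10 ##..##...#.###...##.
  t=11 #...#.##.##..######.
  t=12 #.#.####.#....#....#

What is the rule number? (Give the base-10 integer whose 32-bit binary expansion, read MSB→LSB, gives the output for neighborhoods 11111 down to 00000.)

  nb #####: next=.  (t=3,i=11, bit31=0)
  nb ####.: next=.  (t=1,i=15, bit30=0)
  nb ###.#: next=.  (t=0,i=5, bit29=0)
  nb ###..: next=#  (t=6,i=1, bit28=1)
  nb ##.##: next=.  (t=0,i=6, bit27=0)
  nb ##.#.: next=#  (t=2,i=0, bit26=1)
  nb ##..#: next=.  (t=0,i=9, bit25=0)
  nb ##...: next=#  (t=0,i=13, bit24=1)
  nb #.###: next=.  (t=0,i=3, bit23=0)
  nb #.##.: next=#  (t=0,i=7, bit22=1)
  nb #.#.#: next=.  (t=2,i=1, bit21=0)
  nb #.#..: next=#  (t=2,i=3, bit20=1)
  nb #..##: next=.  (t=0,i=10, bit19=0)
  nb #..#.: next=#  (t=3,i=5, bit18=1)
  nb #...#: next=#  (t=0,i=14, bit17=1)
  nb #....: next=.  (t=1,i=4, bit16=0)
  nb .####: next=#  (t=1,i=14, bit15=1)
  nb .###.: next=.  (t=0,i=4, bit14=0)
  nb .##.#: next=#  (t=1,i=19, bit13=1)
  nb .##..: next=.  (t=0,i=8, bit12=0)
  nb .#.##: next=#  (t=0,i=2, bit11=1)
  nb .#.#.: next=#  (t=2,i=2, bit10=1)
  nb .#..#: next=.  (t=3,i=7, bit9=0)
  nb .#...: next=.  (t=1,i=8, bit8=0)
  nb ..###: next=.  (t=3,i=9, bit7=0)
  nb ..##.: next=#  (t=0,i=11, bit6=1)
  nb ..#.#: next=#  (t=0,i=1, bit5=1)
  nb ..#..: next=.  (t=1,i=7, bit4=0)
  nb ...##: next=#  (t=0,i=15, bit3=1)
  nb ...#.: next=.  (t=0,i=0, bit2=0)
  nb ....#: next=.  (t=1,i=5, bit1=0)
  nb .....: next=#  (t=2,i=6, bit0=1)
  bits 00010101010101101010110001101001 = 358001769

358001769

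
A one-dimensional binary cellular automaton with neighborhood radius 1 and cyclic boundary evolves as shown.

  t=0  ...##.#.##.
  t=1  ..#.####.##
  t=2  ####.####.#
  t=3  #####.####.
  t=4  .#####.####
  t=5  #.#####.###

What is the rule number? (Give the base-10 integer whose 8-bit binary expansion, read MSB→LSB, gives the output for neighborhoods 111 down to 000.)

  ###|#  b7=1 t=1,i=5
  ##.|#  b6=1 t=0,i=4
  #.#|#  b5=1 t=0,i=5
  #..|#  b4=1 t=0,i=10
  .##|.  b3=0 t=0,i=3
  .#.|#  b2=1 t=0,i=6
  ..#|#  b1=1 t=0,i=2
  ...|.  b0=0 t=0,i=0
  bits 11110110 = 246

246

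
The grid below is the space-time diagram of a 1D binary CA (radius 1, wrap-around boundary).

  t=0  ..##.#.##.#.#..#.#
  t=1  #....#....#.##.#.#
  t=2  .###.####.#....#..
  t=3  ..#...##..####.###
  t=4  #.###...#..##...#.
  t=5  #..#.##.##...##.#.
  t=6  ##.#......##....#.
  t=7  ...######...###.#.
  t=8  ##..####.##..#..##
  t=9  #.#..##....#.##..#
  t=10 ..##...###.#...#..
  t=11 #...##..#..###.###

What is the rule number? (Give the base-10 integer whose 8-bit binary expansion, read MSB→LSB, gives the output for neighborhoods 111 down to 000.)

149

  ### -> #   bit 7 = 1  t=2,i=2
  ##. -> .   bit 6 = 0  t=0,i=3
  #.# -> .   bit 5 = 0  t=0,i=4
  #.. -> #   bit 4 = 1  t=0,i=0
  .## -> .   bit 3 = 0  t=0,i=2
  .#. -> #   bit 2 = 1  t=0,i=5
  ..# -> .   bit 1 = 0  t=0,i=1
  ... -> #   bit 0 = 1  t=1,i=2
  bits 10010101 = 149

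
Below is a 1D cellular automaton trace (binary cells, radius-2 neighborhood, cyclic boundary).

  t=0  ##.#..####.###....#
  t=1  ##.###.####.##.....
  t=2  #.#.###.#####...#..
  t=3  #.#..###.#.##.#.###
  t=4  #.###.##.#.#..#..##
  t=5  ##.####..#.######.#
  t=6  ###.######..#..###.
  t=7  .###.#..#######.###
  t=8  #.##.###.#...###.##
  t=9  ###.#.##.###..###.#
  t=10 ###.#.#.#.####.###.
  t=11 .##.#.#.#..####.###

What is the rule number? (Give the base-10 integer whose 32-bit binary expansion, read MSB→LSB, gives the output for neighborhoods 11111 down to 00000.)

2055127921

  ##### -> .   bit 31 = 0  t=2,i=10
  ####. -> #   bit 30 = 1  t=0,i=8
  ###.# -> #   bit 29 = 1  t=0,i=1
  ###.. -> #   bit 28 = 1  t=0,i=13
  ##.## -> #   bit 27 = 1  t=0,i=10
  ##.#. -> .   bit 26 = 0  t=0,i=2
  ##..# -> #   bit 25 = 1  t=5,i=7
  ##... -> .   bit 24 = 0  t=0,i=14
  #.### -> .   bit 23 = 0  t=0,i=11
  #.##. -> #   bit 22 = 1  t=1,i=12
  #.#.# -> #   bit 21 = 1  t=2,i=2
  #.#.. -> #   bit 20 = 1  t=0,i=3
  #..## -> #   bit 19 = 1  t=0,i=5
  #..#. -> #   bit 18 = 1  t=2,i=18
  #...# -> #   bit 17 = 1  t=2,i=14
  #.... -> .   bit 16 = 0  t=0,i=15
  .#### -> #   bit 15 = 1  t=0,i=7
  .###. -> #   bit 14 = 1  t=0,i=0
  .##.# -> .   bit 13 = 0  t=1,i=1
  .##.. -> .   bit 12 = 0  t=1,i=13
  .#.## -> .   bit 11 = 0  t=2,i=3
  .#.#. -> .   bit 10 = 0  t=2,i=1
  .#..# -> #   bit 9 = 1  t=0,i=4
  .#... -> #   bit 8 = 1  t=8,i=10
  ..### -> .   bit 7 = 0  t=0,i=6
  ..##. -> #   bit 6 = 1  t=1,i=0
  ..#.# -> #   bit 5 = 1  t=2,i=0
  ..#.. -> #   bit 4 = 1  t=2,i=16
  ...## -> .   bit 3 = 0  t=0,i=17
  ...#. -> .   bit 2 = 0  t=2,i=15
  ....# -> .   bit 1 = 0  t=0,i=16
  ..... -> #   bit 0 = 1  t=1,i=16
  bits 01111010011111101100001101110001 = 2055127921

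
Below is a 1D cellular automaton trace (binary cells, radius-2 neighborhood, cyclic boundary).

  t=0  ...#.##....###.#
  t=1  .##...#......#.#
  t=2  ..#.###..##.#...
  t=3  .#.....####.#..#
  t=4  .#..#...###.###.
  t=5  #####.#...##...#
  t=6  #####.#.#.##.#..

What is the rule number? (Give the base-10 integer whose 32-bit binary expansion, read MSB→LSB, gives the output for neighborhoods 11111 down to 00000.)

  #####|#  b31=1 t=5,i=1
  ####.|#  b30=1 t=3,i=9
  ###.#|#  b29=1 t=0,i=13
  ###..|.  b28=0 t=2,i=6
  ##.##|#  b27=1 t=4,i=11
  ##.#.|.  b26=0 t=0,i=14
  ##..#|#  b25=1 t=2,i=7
  ##...|.  b24=0 t=0,i=7
  #.###|.  b23=0 t=2,i=4
  #.##.|.  b22=0 t=0,i=5
  #.#.#|.  b21=0 t=1,i=15
  #.#..|#  b20=1 t=0,i=15
  #..##|#  b19=1 t=2,i=8
  #..#.|#  b18=1 t=3,i=14
  #...#|#  b17=1 t=0,i=1
  #....|.  b16=0 t=0,i=8
  .####|#  b15=1 t=3,i=8
  .###.|.  b14=0 t=0,i=12
  .##.#|#  b13=1 t=2,i=10
  .##..|#  b12=1 t=0,i=6
  .#.##|.  b11=0 t=0,i=4
  .#.#.|.  b10=0 t=1,i=14
  .#..#|#  b9=1 t=3,i=13
  .#...|.  b8=0 t=0,i=0
  ..###|.  b7=0 t=0,i=11
  ..##.|#  b6=1 t=2,i=9
  ..#.#|.  b5=0 t=0,i=3
  ..#..|#  b4=1 t=1,i=6
  ...##|.  b3=0 t=0,i=10
  ...#.|#  b2=1 t=0,i=2
  ....#|.  b1=0 t=0,i=9
  .....|#  b0=1 t=1,i=9
  bits 11101010000111101011001001010101 = 3927880277

3927880277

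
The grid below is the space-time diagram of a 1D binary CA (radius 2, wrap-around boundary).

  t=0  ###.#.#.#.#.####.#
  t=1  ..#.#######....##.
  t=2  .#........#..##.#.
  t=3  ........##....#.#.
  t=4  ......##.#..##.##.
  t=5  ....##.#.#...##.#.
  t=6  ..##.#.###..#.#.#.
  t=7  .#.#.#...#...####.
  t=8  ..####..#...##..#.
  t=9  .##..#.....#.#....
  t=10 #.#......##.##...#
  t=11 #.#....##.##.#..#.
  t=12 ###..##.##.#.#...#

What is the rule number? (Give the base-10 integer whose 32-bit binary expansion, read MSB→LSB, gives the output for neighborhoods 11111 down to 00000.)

  [31] ##### => .  t=1,i=6
  [30] ####. => .  t=0,i=1
  [29] ###.# => #  t=0,i=2
  [28] ###.. => #  t=1,i=10
  [27] ##.## => #  t=0,i=16
  [26] ##.#. => .  t=0,i=3
  [25] ##..# => .  t=6,i=10
  [24] ##... => .  t=1,i=11
  [23] #.### => .  t=0,i=12
  [22] #.##. => .  t=4,i=15
  [21] #.#.# => #  t=0,i=4
  [20] #.#.. => #  t=2,i=16
  [19] #..## => .  t=2,i=12
  [18] #..#. => .  t=2,i=0
  [17] #...# => .  t=1,i=0
  [16] #.... => .  t=1,i=12
  [15] .#### => .  t=0,i=0
  [14] .###. => .  t=6,i=8
  [13] .##.# => #  t=2,i=14
  [12] .##.. => #  t=1,i=16
  [11] .#.## => .  t=0,i=11
  [10] .#.#. => #  t=0,i=5
  [9] .#..# => .  t=2,i=11
  [8] .#... => .  t=2,i=2
  [7] ..### => #  t=7,i=13
  [6] ..##. => .  t=1,i=15
  [5] ..#.# => .  t=1,i=2
  [4] ..#.. => .  t=2,i=1
  [3] ...## => #  t=1,i=14
  [2] ...#. => #  t=1,i=1
  [1] ....# => #  t=1,i=13
  [0] ..... => .  t=2,i=4
  bits 00111000001100000011010010001110 = 942683278

942683278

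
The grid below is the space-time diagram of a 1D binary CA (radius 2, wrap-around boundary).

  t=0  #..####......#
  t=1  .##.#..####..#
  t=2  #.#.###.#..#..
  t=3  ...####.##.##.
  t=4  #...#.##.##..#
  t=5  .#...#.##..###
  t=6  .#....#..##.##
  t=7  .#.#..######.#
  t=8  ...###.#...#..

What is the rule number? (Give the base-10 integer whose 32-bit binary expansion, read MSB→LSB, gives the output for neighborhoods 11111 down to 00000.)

  nb #####: next=.  (t=7,i=8, bit31=0)
  nb ####.: next=.  (t=0,i=5, bit30=0)
  nb ###.#: next=#  (t=2,i=6, bit29=1)
  nb ###..: next=.  (t=0,i=6, bit28=0)
  nb ##.##: next=#  (t=3,i=7, bit27=1)
  nb ##.#.: next=.  (t=1,i=3, bit26=0)
  nb ##..#: next=#  (t=0,i=1, bit25=1)
  nb ##...: next=#  (t=0,i=7, bit24=1)
  nb #.###: next=#  (t=2,i=4, bit23=1)
  nb #.##.: next=.  (t=1,i=1, bit22=0)
  nb #.#.#: next=.  (t=2,i=2, bit21=0)
  nb #.#..: next=#  (t=1,i=4, bit20=1)
  nb #..##: next=#  (t=0,i=2, bit19=1)
  nb #..#.: next=.  (t=1,i=12, bit18=0)
  nb #...#: next=.  (t=4,i=2, bit17=0)
  nb #....: next=#  (t=0,i=8, bit16=1)
  nb .####: next=#  (t=0,i=4, bit15=1)
  nb .###.: next=#  (t=2,i=5, bit14=1)
  nb .##.#: next=#  (t=1,i=2, bit13=1)
  nb .##..: next=.  (t=0,i=0, bit12=0)
  nb .#.##: next=#  (t=1,i=0, bit11=1)
  nb .#.#.: next=.  (t=2,i=1, bit10=0)
  nb .#..#: next=#  (t=1,i=5, bit9=1)
  nb .#...: next=.  (t=5,i=2, bit8=0)
  nb ..###: next=.  (t=0,i=3, bit7=0)
  nb ..##.: next=#  (t=0,i=13, bit6=1)
  nb ..#.#: next=.  (t=1,i=13, bit5=0)
  nb ..#..: next=#  (t=2,i=11, bit4=1)
  nb ...##: next=.  (t=0,i=12, bit3=0)
  nb ...#.: next=.  (t=4,i=3, bit2=0)
  nb ....#: next=.  (t=0,i=11, bit1=0)
  nb .....: next=#  (t=0,i=9, bit0=1)
  bits 00101011100110011110101001010001 = 731507281

731507281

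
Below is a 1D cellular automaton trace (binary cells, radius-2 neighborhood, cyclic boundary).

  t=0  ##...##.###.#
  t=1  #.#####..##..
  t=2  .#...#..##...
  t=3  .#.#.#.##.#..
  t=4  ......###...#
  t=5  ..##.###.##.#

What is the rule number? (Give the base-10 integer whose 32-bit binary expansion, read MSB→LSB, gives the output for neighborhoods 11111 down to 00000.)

  ##### -> .   bit 31 = 0  t=1,i=4
  ####. -> #   bit 30 = 1  t=1,i=5
  ###.# -> #   bit 29 = 1  t=0,i=10
  ###.. -> .   bit 28 = 0  t=0,i=1
  ##.## -> .   bit 27 = 0  t=0,i=7
  ##.#. -> .   bit 26 = 0  t=3,i=9
  ##..# -> .   bit 25 = 0  t=1,i=7
  ##... -> #   bit 24 = 1  t=0,i=2
  #.### -> .   bit 23 = 0  t=0,i=8
  #.##. -> #   bit 22 = 1  t=3,i=7
  #.#.# -> .   bit 21 = 0  t=3,i=3
  #.#.. -> .   bit 20 = 0  t=3,i=10
  #..## -> #   bit 19 = 1  t=1,i=8
  #..#. -> .   bit 18 = 0  t=1,i=12
  #...# -> #   bit 17 = 1  t=0,i=3
  #.... -> .   bit 16 = 0  t=2,i=11
  .#### -> .   bit 15 = 0  t=1,i=3
  .###. -> #   bit 14 = 1  t=0,i=0
  .##.# -> #   bit 13 = 1  t=0,i=6
  .##.. -> .   bit 12 = 0  t=1,i=10
  .#.## -> #   bit 11 = 1  t=1,i=1
  .#.#. -> .   bit 10 = 0  t=3,i=2
  .#..# -> .   bit 9 = 0  t=2,i=6
  .#... -> .   bit 8 = 0  t=2,i=2
  ..### -> #   bit 7 = 1  t=4,i=6
  ..##. -> #   bit 6 = 1  t=0,i=5
  ..#.# -> .   bit 5 = 0  t=1,i=0
  ..#.. -> #   bit 4 = 1  t=2,i=1
  ...## -> #   bit 3 = 1  t=0,i=4
  ...#. -> .   bit 2 = 0  t=2,i=0
  ....# -> .   bit 1 = 0  t=2,i=12
  ..... -> #   bit 0 = 1  t=4,i=2
  bits 01100001010010100110100011011001 = 1632266457

1632266457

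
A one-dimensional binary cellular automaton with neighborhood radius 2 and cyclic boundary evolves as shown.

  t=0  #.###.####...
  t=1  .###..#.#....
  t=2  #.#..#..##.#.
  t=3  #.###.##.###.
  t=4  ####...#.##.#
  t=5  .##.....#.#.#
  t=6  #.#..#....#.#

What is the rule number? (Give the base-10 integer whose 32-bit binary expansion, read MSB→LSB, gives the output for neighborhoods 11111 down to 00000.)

  nb #####: next=#  (t=4,i=1, bit31=1)
  nb ####.: next=#  (t=0,i=8, bit30=1)
  nb ###.#: next=.  (t=0,i=4, bit29=0)
  nb ###..: next=.  (t=0,i=9, bit28=0)
  nb ##.##: next=.  (t=0,i=5, bit27=0)
  nb ##.#.: next=#  (t=2,i=10, bit26=1)
  nb ##..#: next=.  (t=1,i=4, bit25=0)
  nb ##...: next=.  (t=0,i=10, bit24=0)
  nb #.###: next=#  (t=0,i=2, bit23=1)
  nb #.##.: next=.  (t=3,i=6, bit22=0)
  nb #.#.#: next=#  (t=2,i=0, bit21=1)
  nb #.#..: next=#  (t=1,i=8, bit20=1)
  nb #..##: next=#  (t=2,i=7, bit19=1)
  nb #..#.: next=#  (t=1,i=5, bit18=1)
  nb #...#: next=.  (t=0,i=11, bit17=0)
  nb #....: next=.  (t=1,i=10, bit16=0)
  nb .####: next=.  (t=0,i=7, bit15=0)
  nb .###.: next=#  (t=0,i=3, bit14=1)
  nb .##.#: next=#  (t=2,i=9, bit13=1)
  nb .##..: next=#  (t=5,i=2, bit12=1)
  nb .#.##: next=#  (t=0,i=1, bit11=1)
  nb .#.#.: next=.  (t=1,i=7, bit10=0)
  nb .#..#: next=#  (t=2,i=3, bit9=1)
  nb .#...: next=#  (t=1,i=9, bit8=1)
  nb ..###: next=.  (t=1,i=1, bit7=0)
  nb ..##.: next=.  (t=2,i=8, bit6=0)
  nb ..#.#: next=.  (t=0,i=0, bit5=0)
  nb ..#..: next=.  (t=2,i=5, bit4=0)
  nb ...##: next=#  (t=1,i=0, bit3=1)
  nb ...#.: next=.  (t=0,i=12, bit2=0)
  nb ....#: next=.  (t=1,i=12, bit1=0)
  nb .....: next=#  (t=1,i=11, bit0=1)
  bits 11000100101111000111101100001001 = 3300686601

3300686601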